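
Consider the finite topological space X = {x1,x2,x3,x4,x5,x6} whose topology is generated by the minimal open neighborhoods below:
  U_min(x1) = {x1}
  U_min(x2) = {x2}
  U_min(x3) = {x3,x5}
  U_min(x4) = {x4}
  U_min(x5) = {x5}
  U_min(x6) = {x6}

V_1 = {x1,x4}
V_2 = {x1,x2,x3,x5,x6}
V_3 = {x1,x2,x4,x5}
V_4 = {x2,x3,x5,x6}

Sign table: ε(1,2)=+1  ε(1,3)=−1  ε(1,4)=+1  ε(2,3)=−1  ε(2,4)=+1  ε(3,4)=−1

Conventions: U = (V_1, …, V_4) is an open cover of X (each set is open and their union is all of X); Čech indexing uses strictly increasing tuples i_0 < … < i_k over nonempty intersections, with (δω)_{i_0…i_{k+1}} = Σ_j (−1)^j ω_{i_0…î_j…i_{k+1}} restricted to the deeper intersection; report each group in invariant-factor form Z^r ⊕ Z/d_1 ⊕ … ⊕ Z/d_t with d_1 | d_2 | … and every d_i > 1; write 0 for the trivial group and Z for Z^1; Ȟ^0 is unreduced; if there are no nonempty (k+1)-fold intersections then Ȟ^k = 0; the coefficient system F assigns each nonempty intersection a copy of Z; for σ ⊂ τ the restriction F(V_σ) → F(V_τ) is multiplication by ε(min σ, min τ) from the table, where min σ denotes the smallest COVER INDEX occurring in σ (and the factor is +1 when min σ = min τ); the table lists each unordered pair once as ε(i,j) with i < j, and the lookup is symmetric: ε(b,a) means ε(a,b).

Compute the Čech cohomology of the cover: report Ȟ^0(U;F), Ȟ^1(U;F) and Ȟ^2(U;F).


nerve of the cover:
  V12={x1} V13={x1,x4} V23={x1,x2,x5} V24={x2,x3,x5,x6} V34={x2,x5}
  V123={x1} V234={x2,x5}
C dims 4,5,2; δ0: rk 3, SNF 1^3; δ1: rk 2, SNF 1^2
Ȟ^0 = (4 − 3) − 0 = 1, so Ȟ^0 ≅ Z
Ȟ^1 = (5 − 2) − 3 = 0, so Ȟ^1 ≅ 0
Ȟ^2 = (2 − 0) − 2 = 0, so Ȟ^2 ≅ 0

Ȟ^0(U;F) ≅ Z, Ȟ^1(U;F) ≅ 0 and Ȟ^2(U;F) ≅ 0


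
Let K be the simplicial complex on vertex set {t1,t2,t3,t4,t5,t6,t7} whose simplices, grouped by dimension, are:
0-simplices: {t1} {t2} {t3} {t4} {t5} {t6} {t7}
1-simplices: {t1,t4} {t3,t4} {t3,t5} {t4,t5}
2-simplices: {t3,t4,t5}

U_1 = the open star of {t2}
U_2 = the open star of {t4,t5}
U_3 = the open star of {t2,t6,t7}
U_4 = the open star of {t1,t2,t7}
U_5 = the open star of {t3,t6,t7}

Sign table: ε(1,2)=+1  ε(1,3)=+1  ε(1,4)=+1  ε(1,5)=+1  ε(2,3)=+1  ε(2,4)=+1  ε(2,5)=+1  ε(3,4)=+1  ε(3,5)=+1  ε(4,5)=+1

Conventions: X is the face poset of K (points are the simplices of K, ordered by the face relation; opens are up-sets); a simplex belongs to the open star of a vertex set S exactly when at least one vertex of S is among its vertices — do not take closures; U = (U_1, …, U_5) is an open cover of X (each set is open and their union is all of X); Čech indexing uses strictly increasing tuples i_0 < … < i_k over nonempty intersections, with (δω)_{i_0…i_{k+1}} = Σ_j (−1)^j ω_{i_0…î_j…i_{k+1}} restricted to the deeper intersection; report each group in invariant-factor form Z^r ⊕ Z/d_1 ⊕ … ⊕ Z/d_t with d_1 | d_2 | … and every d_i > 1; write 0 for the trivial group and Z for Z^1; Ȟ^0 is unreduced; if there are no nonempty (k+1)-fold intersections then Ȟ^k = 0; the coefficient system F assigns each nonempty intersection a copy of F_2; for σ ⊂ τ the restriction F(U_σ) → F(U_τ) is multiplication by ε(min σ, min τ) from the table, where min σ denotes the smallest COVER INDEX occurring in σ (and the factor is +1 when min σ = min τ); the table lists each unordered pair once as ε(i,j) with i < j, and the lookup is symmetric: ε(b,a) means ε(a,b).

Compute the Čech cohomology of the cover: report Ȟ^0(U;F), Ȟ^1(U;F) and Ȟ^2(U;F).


Ȟ^0(U;F) ≅ Z/2, Ȟ^1(U;F) ≅ Z/2 and Ȟ^2(U;F) ≅ 0

nerve of the cover:
  U1={{t2}} U2={{t4},{t5},{t1,t4},{t3,t4},{t3,t5},{t4,t5},{t3,t4,t5}} U3={{t2},{t6},{t7}} U4={{t1},{t2},{t7},{t1,t4}} U5={{t3},{t6},{t7},{t3,t4},{t3,t5},{t3,t4,t5}}
  U13={{t2}} U14={{t2}} U24={{t1,t4}} U25={{t3,t4},{t3,t5},{t3,t4,t5}} U34={{t2},{t7}} U35={{t6},{t7}} U45={{t7}}
  U134={{t2}} U345={{t7}}
C dims 5,7,2; δ0: rk_F2 4; δ1: rk_F2 2
Ȟ^0 = (5 − 4) − 0 = 1, so Ȟ^0 ≅ Z/2
Ȟ^1 = (7 − 2) − 4 = 1, so Ȟ^1 ≅ Z/2
Ȟ^2 = (2 − 0) − 2 = 0, so Ȟ^2 ≅ 0


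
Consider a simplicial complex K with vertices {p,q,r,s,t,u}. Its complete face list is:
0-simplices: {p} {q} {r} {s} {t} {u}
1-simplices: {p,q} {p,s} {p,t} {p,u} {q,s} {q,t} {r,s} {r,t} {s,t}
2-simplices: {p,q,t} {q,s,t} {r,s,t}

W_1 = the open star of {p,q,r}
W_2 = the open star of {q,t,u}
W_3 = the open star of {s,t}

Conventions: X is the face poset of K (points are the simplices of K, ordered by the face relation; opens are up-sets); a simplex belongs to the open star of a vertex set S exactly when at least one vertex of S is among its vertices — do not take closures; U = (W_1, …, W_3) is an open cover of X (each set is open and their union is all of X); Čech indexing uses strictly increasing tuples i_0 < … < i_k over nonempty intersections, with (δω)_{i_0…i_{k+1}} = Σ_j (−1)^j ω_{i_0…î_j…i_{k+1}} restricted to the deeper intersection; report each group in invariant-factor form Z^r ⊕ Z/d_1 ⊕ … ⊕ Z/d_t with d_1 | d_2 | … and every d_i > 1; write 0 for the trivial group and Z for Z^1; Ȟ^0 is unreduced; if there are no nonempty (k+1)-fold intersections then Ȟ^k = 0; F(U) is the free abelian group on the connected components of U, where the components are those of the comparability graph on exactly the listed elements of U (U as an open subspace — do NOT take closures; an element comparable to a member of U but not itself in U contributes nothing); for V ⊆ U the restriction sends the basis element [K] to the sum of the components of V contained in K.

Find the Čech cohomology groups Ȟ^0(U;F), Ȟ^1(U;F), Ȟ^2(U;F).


nonempty intersections:
  W1={{p},{q},{r},{p,q},{p,s},{p,t},{p,u},{q,s},{q,t},{r,s},{r,t},{p,q,t},{q,s,t},{r,s,t}} W2={{q},{t},{u},{p,q},{p,t},{p,u},{q,s},{q,t},{r,t},{s,t},{p,q,t},{q,s,t},{r,s,t}} W3={{s},{t},{p,s},{p,t},{q,s},{q,t},{r,s},{r,t},{s,t},{p,q,t},{q,s,t},{r,s,t}}
  W12={{q},{p,q},{p,t},{p,u},{q,s},{q,t},{r,t},{p,q,t},{q,s,t},{r,s,t}} W13={{p,s},{p,t},{q,s},{q,t},{r,s},{r,t},{p,q,t},{q,s,t},{r,s,t}} W23={{t},{p,t},{q,s},{q,t},{r,t},{s,t},{p,q,t},{q,s,t},{r,s,t}}
  W123={{p,t},{q,s},{q,t},{r,t},{p,q,t},{q,s,t},{r,s,t}}
components per intersection:
  W1: {{p},{q},{p,q},{p,s},{p,t},{p,u},{q,s},{q,t},{p,q,t},{q,s,t}} {{r},{r,s},{r,t},{r,s,t}}
  W2: {{q},{t},{p,q},{p,t},{q,s},{q,t},{r,t},{s,t},{p,q,t},{q,s,t},{r,s,t}} {{u},{p,u}}
  W3: {{s},{t},{p,s},{p,t},{q,s},{q,t},{r,s},{r,t},{s,t},{p,q,t},{q,s,t},{r,s,t}}
  W12: {{q},{p,q},{p,t},{q,s},{q,t},{p,q,t},{q,s,t}} {{p,u}} {{r,t},{r,s,t}}
  W13: {{p,s}} {{p,t},{q,s},{q,t},{p,q,t},{q,s,t}} {{r,s},{r,t},{r,s,t}}
  W23: {{t},{p,t},{q,s},{q,t},{r,t},{s,t},{p,q,t},{q,s,t},{r,s,t}}
  W123: {{p,t},{q,s},{q,t},{p,q,t},{q,s,t}} {{r,t},{r,s,t}}
C dims 5,7,2; δ0: rk 4, SNF 1^4; δ1: rk 2, SNF 1^2
Ȟ^0: (5−4)−0=1 ⇒ Z
Ȟ^1: (7−2)−4=1 ⇒ Z
Ȟ^2: (2−0)−2=0 ⇒ 0

Ȟ^0 = Z, Ȟ^1 = Z and Ȟ^2 = 0


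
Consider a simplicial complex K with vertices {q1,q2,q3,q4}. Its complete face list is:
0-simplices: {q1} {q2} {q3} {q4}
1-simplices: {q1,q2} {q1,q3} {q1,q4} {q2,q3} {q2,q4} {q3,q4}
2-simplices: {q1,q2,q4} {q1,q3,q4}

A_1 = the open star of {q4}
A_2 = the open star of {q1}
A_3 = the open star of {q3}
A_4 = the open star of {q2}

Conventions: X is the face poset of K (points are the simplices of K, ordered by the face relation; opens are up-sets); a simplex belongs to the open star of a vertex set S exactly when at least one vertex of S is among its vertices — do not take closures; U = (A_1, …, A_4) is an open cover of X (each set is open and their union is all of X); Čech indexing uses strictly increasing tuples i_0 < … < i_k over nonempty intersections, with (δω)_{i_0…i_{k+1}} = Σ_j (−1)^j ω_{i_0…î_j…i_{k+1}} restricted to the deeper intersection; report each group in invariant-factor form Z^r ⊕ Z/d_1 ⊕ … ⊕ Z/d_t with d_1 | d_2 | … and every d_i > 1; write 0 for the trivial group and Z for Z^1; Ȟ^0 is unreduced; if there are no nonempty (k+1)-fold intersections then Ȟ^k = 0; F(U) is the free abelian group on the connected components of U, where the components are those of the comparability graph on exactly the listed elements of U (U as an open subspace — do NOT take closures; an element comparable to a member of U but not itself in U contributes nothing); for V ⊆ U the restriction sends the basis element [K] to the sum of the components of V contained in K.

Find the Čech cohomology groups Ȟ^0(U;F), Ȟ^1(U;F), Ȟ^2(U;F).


Ȟ^0 ≅ Z; Ȟ^1 ≅ Z; Ȟ^2 ≅ 0

cover nerve:
  A1={{q4},{q1,q4},{q2,q4},{q3,q4},{q1,q2,q4},{q1,q3,q4}} A2={{q1},{q1,q2},{q1,q3},{q1,q4},{q1,q2,q4},{q1,q3,q4}} A3={{q3},{q1,q3},{q2,q3},{q3,q4},{q1,q3,q4}} A4={{q2},{q1,q2},{q2,q3},{q2,q4},{q1,q2,q4}}
  A12={{q1,q4},{q1,q2,q4},{q1,q3,q4}} A13={{q3,q4},{q1,q3,q4}} A14={{q2,q4},{q1,q2,q4}} A23={{q1,q3},{q1,q3,q4}} A24={{q1,q2},{q1,q2,q4}} A34={{q2,q3}}
  A123={{q1,q3,q4}} A124={{q1,q2,q4}}
components per intersection:
  A1: {{q4},{q1,q4},{q2,q4},{q3,q4},{q1,q2,q4},{q1,q3,q4}}
  A2: {{q1},{q1,q2},{q1,q3},{q1,q4},{q1,q2,q4},{q1,q3,q4}}
  A3: {{q3},{q1,q3},{q2,q3},{q3,q4},{q1,q3,q4}}
  A4: {{q2},{q1,q2},{q2,q3},{q2,q4},{q1,q2,q4}}
  A12: {{q1,q4},{q1,q2,q4},{q1,q3,q4}}
  A13: {{q3,q4},{q1,q3,q4}}
  A14: {{q2,q4},{q1,q2,q4}}
  A23: {{q1,q3},{q1,q3,q4}}
  A24: {{q1,q2},{q1,q2,q4}}
  A34: {{q2,q3}}
  A123: {{q1,q3,q4}}
  A124: {{q1,q2,q4}}
C dims 4,6,2; δ0: rk 3, SNF 1^3; δ1: rk 2, SNF 1^2
Ȟ^0: (4−3)−0=1 ⇒ Z
Ȟ^1: (6−2)−3=1 ⇒ Z
Ȟ^2: (2−0)−2=0 ⇒ 0


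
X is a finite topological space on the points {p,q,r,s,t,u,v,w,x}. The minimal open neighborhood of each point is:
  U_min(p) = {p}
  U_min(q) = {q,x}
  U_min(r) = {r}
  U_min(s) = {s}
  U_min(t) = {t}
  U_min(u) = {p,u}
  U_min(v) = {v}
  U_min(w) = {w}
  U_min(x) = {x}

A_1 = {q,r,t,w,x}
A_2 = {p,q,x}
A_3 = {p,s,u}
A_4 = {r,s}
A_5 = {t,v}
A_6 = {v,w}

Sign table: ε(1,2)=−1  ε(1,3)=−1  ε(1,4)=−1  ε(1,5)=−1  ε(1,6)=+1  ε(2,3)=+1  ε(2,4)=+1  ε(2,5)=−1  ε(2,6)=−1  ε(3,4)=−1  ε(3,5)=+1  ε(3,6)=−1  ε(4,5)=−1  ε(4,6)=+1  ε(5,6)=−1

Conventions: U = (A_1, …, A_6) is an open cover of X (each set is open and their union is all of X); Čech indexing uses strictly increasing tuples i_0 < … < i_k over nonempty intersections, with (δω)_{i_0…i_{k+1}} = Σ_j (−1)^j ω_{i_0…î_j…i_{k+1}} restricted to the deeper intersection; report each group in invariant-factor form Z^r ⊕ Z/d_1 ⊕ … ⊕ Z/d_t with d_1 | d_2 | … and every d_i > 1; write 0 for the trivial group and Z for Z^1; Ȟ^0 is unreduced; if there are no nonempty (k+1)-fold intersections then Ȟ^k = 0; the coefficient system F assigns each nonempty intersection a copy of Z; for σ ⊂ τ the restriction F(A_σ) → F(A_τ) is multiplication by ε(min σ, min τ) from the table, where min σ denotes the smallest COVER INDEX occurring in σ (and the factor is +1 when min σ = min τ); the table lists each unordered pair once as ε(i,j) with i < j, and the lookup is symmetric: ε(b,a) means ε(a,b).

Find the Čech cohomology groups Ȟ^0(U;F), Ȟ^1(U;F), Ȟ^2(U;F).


Ȟ^0 = 0; Ȟ^1 = Z ⊕ Z/2; Ȟ^2 = 0

nerve simplices:
  A12={q,x} A14={r} A15={t} A16={w} A23={p} A34={s} A56={v}
C dims 6,7; δ0: rk 6, SNF 1^5·2
degree 0: 6−6−0 = 0 → Ȟ^0 ≅ 0
degree 1: 7−0−6 = 1 plus torsion [2] → Ȟ^1 ≅ Z ⊕ Z/2
degree 2: 0−0−0 = 0 → Ȟ^2 ≅ 0


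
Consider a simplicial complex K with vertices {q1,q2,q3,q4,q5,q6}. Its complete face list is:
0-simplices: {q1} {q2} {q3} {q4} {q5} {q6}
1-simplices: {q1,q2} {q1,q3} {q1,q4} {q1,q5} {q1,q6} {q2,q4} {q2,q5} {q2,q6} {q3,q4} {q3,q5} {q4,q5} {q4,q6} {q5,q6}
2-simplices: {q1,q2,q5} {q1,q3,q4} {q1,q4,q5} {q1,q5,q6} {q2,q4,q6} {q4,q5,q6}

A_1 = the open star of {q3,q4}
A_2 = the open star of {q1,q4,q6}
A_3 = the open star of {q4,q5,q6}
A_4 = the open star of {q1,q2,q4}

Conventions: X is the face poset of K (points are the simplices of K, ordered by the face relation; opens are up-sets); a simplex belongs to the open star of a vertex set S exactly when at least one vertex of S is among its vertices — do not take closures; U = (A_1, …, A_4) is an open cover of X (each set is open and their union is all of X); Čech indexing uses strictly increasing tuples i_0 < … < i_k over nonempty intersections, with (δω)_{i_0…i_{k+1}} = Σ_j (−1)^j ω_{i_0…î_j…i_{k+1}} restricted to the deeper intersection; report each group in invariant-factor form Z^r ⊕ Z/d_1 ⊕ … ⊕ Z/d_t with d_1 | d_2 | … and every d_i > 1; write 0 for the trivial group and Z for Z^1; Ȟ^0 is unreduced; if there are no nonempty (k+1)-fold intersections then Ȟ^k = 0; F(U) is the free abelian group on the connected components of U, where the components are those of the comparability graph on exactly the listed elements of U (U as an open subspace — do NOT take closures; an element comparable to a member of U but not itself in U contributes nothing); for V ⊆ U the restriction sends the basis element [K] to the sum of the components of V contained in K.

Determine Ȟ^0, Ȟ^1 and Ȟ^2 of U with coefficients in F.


Ȟ^0(U;F) ≅ Z; Ȟ^1(U;F) ≅ Z; Ȟ^2(U;F) ≅ 0

intersection data:
  A1={{q3},{q4},{q1,q3},{q1,q4},{q2,q4},{q3,q4},{q3,q5},{q4,q5},{q4,q6},{q1,q3,q4},{q1,q4,q5},{q2,q4,q6},{q4,q5,q6}} A2={{q1},{q4},{q6},{q1,q2},{q1,q3},{q1,q4},{q1,q5},{q1,q6},{q2,q4},{q2,q6},{q3,q4},{q4,q5},{q4,q6},{q5,q6},{q1,q2,q5},{q1,q3,q4},{q1,q4,q5},{q1,q5,q6},{q2,q4,q6},{q4,q5,q6}} A3={{q4},{q5},{q6},{q1,q4},{q1,q5},{q1,q6},{q2,q4},{q2,q5},{q2,q6},{q3,q4},{q3,q5},{q4,q5},{q4,q6},{q5,q6},{q1,q2,q5},{q1,q3,q4},{q1,q4,q5},{q1,q5,q6},{q2,q4,q6},{q4,q5,q6}} A4={{q1},{q2},{q4},{q1,q2},{q1,q3},{q1,q4},{q1,q5},{q1,q6},{q2,q4},{q2,q5},{q2,q6},{q3,q4},{q4,q5},{q4,q6},{q1,q2,q5},{q1,q3,q4},{q1,q4,q5},{q1,q5,q6},{q2,q4,q6},{q4,q5,q6}}
  A12={{q4},{q1,q3},{q1,q4},{q2,q4},{q3,q4},{q4,q5},{q4,q6},{q1,q3,q4},{q1,q4,q5},{q2,q4,q6},{q4,q5,q6}} A13={{q4},{q1,q4},{q2,q4},{q3,q4},{q3,q5},{q4,q5},{q4,q6},{q1,q3,q4},{q1,q4,q5},{q2,q4,q6},{q4,q5,q6}} A14={{q4},{q1,q3},{q1,q4},{q2,q4},{q3,q4},{q4,q5},{q4,q6},{q1,q3,q4},{q1,q4,q5},{q2,q4,q6},{q4,q5,q6}} A23={{q4},{q6},{q1,q4},{q1,q5},{q1,q6},{q2,q4},{q2,q6},{q3,q4},{q4,q5},{q4,q6},{q5,q6},{q1,q2,q5},{q1,q3,q4},{q1,q4,q5},{q1,q5,q6},{q2,q4,q6},{q4,q5,q6}} A24={{q1},{q4},{q1,q2},{q1,q3},{q1,q4},{q1,q5},{q1,q6},{q2,q4},{q2,q6},{q3,q4},{q4,q5},{q4,q6},{q1,q2,q5},{q1,q3,q4},{q1,q4,q5},{q1,q5,q6},{q2,q4,q6},{q4,q5,q6}} A34={{q4},{q1,q4},{q1,q5},{q1,q6},{q2,q4},{q2,q5},{q2,q6},{q3,q4},{q4,q5},{q4,q6},{q1,q2,q5},{q1,q3,q4},{q1,q4,q5},{q1,q5,q6},{q2,q4,q6},{q4,q5,q6}}
  A123={{q4},{q1,q4},{q2,q4},{q3,q4},{q4,q5},{q4,q6},{q1,q3,q4},{q1,q4,q5},{q2,q4,q6},{q4,q5,q6}} A124={{q4},{q1,q3},{q1,q4},{q2,q4},{q3,q4},{q4,q5},{q4,q6},{q1,q3,q4},{q1,q4,q5},{q2,q4,q6},{q4,q5,q6}} A134={{q4},{q1,q4},{q2,q4},{q3,q4},{q4,q5},{q4,q6},{q1,q3,q4},{q1,q4,q5},{q2,q4,q6},{q4,q5,q6}} A234={{q4},{q1,q4},{q1,q5},{q1,q6},{q2,q4},{q2,q6},{q3,q4},{q4,q5},{q4,q6},{q1,q2,q5},{q1,q3,q4},{q1,q4,q5},{q1,q5,q6},{q2,q4,q6},{q4,q5,q6}}
  A1234={{q4},{q1,q4},{q2,q4},{q3,q4},{q4,q5},{q4,q6},{q1,q3,q4},{q1,q4,q5},{q2,q4,q6},{q4,q5,q6}}
components per intersection:
  A1: {{q3},{q4},{q1,q3},{q1,q4},{q2,q4},{q3,q4},{q3,q5},{q4,q5},{q4,q6},{q1,q3,q4},{q1,q4,q5},{q2,q4,q6},{q4,q5,q6}}
  A2: {{q1},{q4},{q6},{q1,q2},{q1,q3},{q1,q4},{q1,q5},{q1,q6},{q2,q4},{q2,q6},{q3,q4},{q4,q5},{q4,q6},{q5,q6},{q1,q2,q5},{q1,q3,q4},{q1,q4,q5},{q1,q5,q6},{q2,q4,q6},{q4,q5,q6}}
  A3: {{q4},{q5},{q6},{q1,q4},{q1,q5},{q1,q6},{q2,q4},{q2,q5},{q2,q6},{q3,q4},{q3,q5},{q4,q5},{q4,q6},{q5,q6},{q1,q2,q5},{q1,q3,q4},{q1,q4,q5},{q1,q5,q6},{q2,q4,q6},{q4,q5,q6}}
  A4: {{q1},{q2},{q4},{q1,q2},{q1,q3},{q1,q4},{q1,q5},{q1,q6},{q2,q4},{q2,q5},{q2,q6},{q3,q4},{q4,q5},{q4,q6},{q1,q2,q5},{q1,q3,q4},{q1,q4,q5},{q1,q5,q6},{q2,q4,q6},{q4,q5,q6}}
  A12: {{q4},{q1,q3},{q1,q4},{q2,q4},{q3,q4},{q4,q5},{q4,q6},{q1,q3,q4},{q1,q4,q5},{q2,q4,q6},{q4,q5,q6}}
  A13: {{q4},{q1,q4},{q2,q4},{q3,q4},{q4,q5},{q4,q6},{q1,q3,q4},{q1,q4,q5},{q2,q4,q6},{q4,q5,q6}} {{q3,q5}}
  A14: {{q4},{q1,q3},{q1,q4},{q2,q4},{q3,q4},{q4,q5},{q4,q6},{q1,q3,q4},{q1,q4,q5},{q2,q4,q6},{q4,q5,q6}}
  A23: {{q4},{q6},{q1,q4},{q1,q5},{q1,q6},{q2,q4},{q2,q6},{q3,q4},{q4,q5},{q4,q6},{q5,q6},{q1,q2,q5},{q1,q3,q4},{q1,q4,q5},{q1,q5,q6},{q2,q4,q6},{q4,q5,q6}}
  A24: {{q1},{q4},{q1,q2},{q1,q3},{q1,q4},{q1,q5},{q1,q6},{q2,q4},{q2,q6},{q3,q4},{q4,q5},{q4,q6},{q1,q2,q5},{q1,q3,q4},{q1,q4,q5},{q1,q5,q6},{q2,q4,q6},{q4,q5,q6}}
  A34: {{q4},{q1,q4},{q1,q5},{q1,q6},{q2,q4},{q2,q5},{q2,q6},{q3,q4},{q4,q5},{q4,q6},{q1,q2,q5},{q1,q3,q4},{q1,q4,q5},{q1,q5,q6},{q2,q4,q6},{q4,q5,q6}}
  A123: {{q4},{q1,q4},{q2,q4},{q3,q4},{q4,q5},{q4,q6},{q1,q3,q4},{q1,q4,q5},{q2,q4,q6},{q4,q5,q6}}
  A124: {{q4},{q1,q3},{q1,q4},{q2,q4},{q3,q4},{q4,q5},{q4,q6},{q1,q3,q4},{q1,q4,q5},{q2,q4,q6},{q4,q5,q6}}
  A134: {{q4},{q1,q4},{q2,q4},{q3,q4},{q4,q5},{q4,q6},{q1,q3,q4},{q1,q4,q5},{q2,q4,q6},{q4,q5,q6}}
  A234: {{q4},{q1,q4},{q1,q5},{q1,q6},{q2,q4},{q2,q6},{q3,q4},{q4,q5},{q4,q6},{q1,q2,q5},{q1,q3,q4},{q1,q4,q5},{q1,q5,q6},{q2,q4,q6},{q4,q5,q6}}
  A1234: {{q4},{q1,q4},{q2,q4},{q3,q4},{q4,q5},{q4,q6},{q1,q3,q4},{q1,q4,q5},{q2,q4,q6},{q4,q5,q6}}
C dims 4,7,4,1; δ0: rk 3, SNF 1^3; δ1: rk 3, SNF 1^3; δ2: rk 1, SNF 1^1
Ȟ^0 = (4 − 3) − 0 = 1, so Ȟ^0 ≅ Z
Ȟ^1 = (7 − 3) − 3 = 1, so Ȟ^1 ≅ Z
Ȟ^2 = (4 − 1) − 3 = 0, so Ȟ^2 ≅ 0


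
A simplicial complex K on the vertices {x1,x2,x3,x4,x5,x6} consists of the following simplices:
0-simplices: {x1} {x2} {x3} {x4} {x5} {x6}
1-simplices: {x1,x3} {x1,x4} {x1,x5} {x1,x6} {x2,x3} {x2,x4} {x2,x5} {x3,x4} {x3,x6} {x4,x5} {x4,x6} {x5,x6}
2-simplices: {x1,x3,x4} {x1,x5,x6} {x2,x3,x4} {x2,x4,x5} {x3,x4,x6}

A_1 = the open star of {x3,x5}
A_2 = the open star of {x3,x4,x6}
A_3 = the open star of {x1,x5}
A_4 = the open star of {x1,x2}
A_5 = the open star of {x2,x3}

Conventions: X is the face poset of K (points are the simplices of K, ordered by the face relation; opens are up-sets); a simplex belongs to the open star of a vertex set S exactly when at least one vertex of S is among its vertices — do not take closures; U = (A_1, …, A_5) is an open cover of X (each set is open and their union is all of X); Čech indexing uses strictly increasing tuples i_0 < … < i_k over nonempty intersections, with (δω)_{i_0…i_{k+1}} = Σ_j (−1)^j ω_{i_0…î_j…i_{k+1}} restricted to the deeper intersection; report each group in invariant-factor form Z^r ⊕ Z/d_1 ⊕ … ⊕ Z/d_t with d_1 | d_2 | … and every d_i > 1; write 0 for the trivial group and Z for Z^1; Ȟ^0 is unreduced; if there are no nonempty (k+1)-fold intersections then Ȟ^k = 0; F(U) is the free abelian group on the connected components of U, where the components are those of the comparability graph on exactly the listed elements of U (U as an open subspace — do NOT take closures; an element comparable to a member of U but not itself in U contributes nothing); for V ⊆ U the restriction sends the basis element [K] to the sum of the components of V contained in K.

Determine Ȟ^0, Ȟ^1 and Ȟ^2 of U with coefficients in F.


Ȟ^0(U;F) ≅ Z,  Ȟ^1(U;F) ≅ Z^2,  Ȟ^2(U;F) ≅ 0

nonempty intersections:
  A1={{x3},{x5},{x1,x3},{x1,x5},{x2,x3},{x2,x5},{x3,x4},{x3,x6},{x4,x5},{x5,x6},{x1,x3,x4},{x1,x5,x6},{x2,x3,x4},{x2,x4,x5},{x3,x4,x6}} A2={{x3},{x4},{x6},{x1,x3},{x1,x4},{x1,x6},{x2,x3},{x2,x4},{x3,x4},{x3,x6},{x4,x5},{x4,x6},{x5,x6},{x1,x3,x4},{x1,x5,x6},{x2,x3,x4},{x2,x4,x5},{x3,x4,x6}} A3={{x1},{x5},{x1,x3},{x1,x4},{x1,x5},{x1,x6},{x2,x5},{x4,x5},{x5,x6},{x1,x3,x4},{x1,x5,x6},{x2,x4,x5}} A4={{x1},{x2},{x1,x3},{x1,x4},{x1,x5},{x1,x6},{x2,x3},{x2,x4},{x2,x5},{x1,x3,x4},{x1,x5,x6},{x2,x3,x4},{x2,x4,x5}} A5={{x2},{x3},{x1,x3},{x2,x3},{x2,x4},{x2,x5},{x3,x4},{x3,x6},{x1,x3,x4},{x2,x3,x4},{x2,x4,x5},{x3,x4,x6}}
  A12={{x3},{x1,x3},{x2,x3},{x3,x4},{x3,x6},{x4,x5},{x5,x6},{x1,x3,x4},{x1,x5,x6},{x2,x3,x4},{x2,x4,x5},{x3,x4,x6}} A13={{x5},{x1,x3},{x1,x5},{x2,x5},{x4,x5},{x5,x6},{x1,x3,x4},{x1,x5,x6},{x2,x4,x5}} A14={{x1,x3},{x1,x5},{x2,x3},{x2,x5},{x1,x3,x4},{x1,x5,x6},{x2,x3,x4},{x2,x4,x5}} A15={{x3},{x1,x3},{x2,x3},{x2,x5},{x3,x4},{x3,x6},{x1,x3,x4},{x2,x3,x4},{x2,x4,x5},{x3,x4,x6}} A23={{x1,x3},{x1,x4},{x1,x6},{x4,x5},{x5,x6},{x1,x3,x4},{x1,x5,x6},{x2,x4,x5}} A24={{x1,x3},{x1,x4},{x1,x6},{x2,x3},{x2,x4},{x1,x3,x4},{x1,x5,x6},{x2,x3,x4},{x2,x4,x5}} A25={{x3},{x1,x3},{x2,x3},{x2,x4},{x3,x4},{x3,x6},{x1,x3,x4},{x2,x3,x4},{x2,x4,x5},{x3,x4,x6}} A34={{x1},{x1,x3},{x1,x4},{x1,x5},{x1,x6},{x2,x5},{x1,x3,x4},{x1,x5,x6},{x2,x4,x5}} A35={{x1,x3},{x2,x5},{x1,x3,x4},{x2,x4,x5}} A45={{x2},{x1,x3},{x2,x3},{x2,x4},{x2,x5},{x1,x3,x4},{x2,x3,x4},{x2,x4,x5}}
  A123={{x1,x3},{x4,x5},{x5,x6},{x1,x3,x4},{x1,x5,x6},{x2,x4,x5}} A124={{x1,x3},{x2,x3},{x1,x3,x4},{x1,x5,x6},{x2,x3,x4},{x2,x4,x5}} A125={{x3},{x1,x3},{x2,x3},{x3,x4},{x3,x6},{x1,x3,x4},{x2,x3,x4},{x2,x4,x5},{x3,x4,x6}} A134={{x1,x3},{x1,x5},{x2,x5},{x1,x3,x4},{x1,x5,x6},{x2,x4,x5}} A135={{x1,x3},{x2,x5},{x1,x3,x4},{x2,x4,x5}} A145={{x1,x3},{x2,x3},{x2,x5},{x1,x3,x4},{x2,x3,x4},{x2,x4,x5}} A234={{x1,x3},{x1,x4},{x1,x6},{x1,x3,x4},{x1,x5,x6},{x2,x4,x5}} A235={{x1,x3},{x1,x3,x4},{x2,x4,x5}} A245={{x1,x3},{x2,x3},{x2,x4},{x1,x3,x4},{x2,x3,x4},{x2,x4,x5}} A345={{x1,x3},{x2,x5},{x1,x3,x4},{x2,x4,x5}}
  A1234={{x1,x3},{x1,x3,x4},{x1,x5,x6},{x2,x4,x5}} A1235={{x1,x3},{x1,x3,x4},{x2,x4,x5}} A1245={{x1,x3},{x2,x3},{x1,x3,x4},{x2,x3,x4},{x2,x4,x5}} A1345={{x1,x3},{x2,x5},{x1,x3,x4},{x2,x4,x5}} A2345={{x1,x3},{x1,x3,x4},{x2,x4,x5}}
  A12345={{x1,x3},{x1,x3,x4},{x2,x4,x5}}
components per intersection:
  A1: {{x3},{x1,x3},{x2,x3},{x3,x4},{x3,x6},{x1,x3,x4},{x2,x3,x4},{x3,x4,x6}} {{x5},{x1,x5},{x2,x5},{x4,x5},{x5,x6},{x1,x5,x6},{x2,x4,x5}}
  A2: {{x3},{x4},{x6},{x1,x3},{x1,x4},{x1,x6},{x2,x3},{x2,x4},{x3,x4},{x3,x6},{x4,x5},{x4,x6},{x5,x6},{x1,x3,x4},{x1,x5,x6},{x2,x3,x4},{x2,x4,x5},{x3,x4,x6}}
  A3: {{x1},{x5},{x1,x3},{x1,x4},{x1,x5},{x1,x6},{x2,x5},{x4,x5},{x5,x6},{x1,x3,x4},{x1,x5,x6},{x2,x4,x5}}
  A4: {{x1},{x1,x3},{x1,x4},{x1,x5},{x1,x6},{x1,x3,x4},{x1,x5,x6}} {{x2},{x2,x3},{x2,x4},{x2,x5},{x2,x3,x4},{x2,x4,x5}}
  A5: {{x2},{x3},{x1,x3},{x2,x3},{x2,x4},{x2,x5},{x3,x4},{x3,x6},{x1,x3,x4},{x2,x3,x4},{x2,x4,x5},{x3,x4,x6}}
  A12: {{x3},{x1,x3},{x2,x3},{x3,x4},{x3,x6},{x1,x3,x4},{x2,x3,x4},{x3,x4,x6}} {{x4,x5},{x2,x4,x5}} {{x5,x6},{x1,x5,x6}}
  A13: {{x5},{x1,x5},{x2,x5},{x4,x5},{x5,x6},{x1,x5,x6},{x2,x4,x5}} {{x1,x3},{x1,x3,x4}}
  A14: {{x1,x3},{x1,x3,x4}} {{x1,x5},{x1,x5,x6}} {{x2,x3},{x2,x3,x4}} {{x2,x5},{x2,x4,x5}}
  A15: {{x3},{x1,x3},{x2,x3},{x3,x4},{x3,x6},{x1,x3,x4},{x2,x3,x4},{x3,x4,x6}} {{x2,x5},{x2,x4,x5}}
  A23: {{x1,x3},{x1,x4},{x1,x3,x4}} {{x1,x6},{x5,x6},{x1,x5,x6}} {{x4,x5},{x2,x4,x5}}
  A24: {{x1,x3},{x1,x4},{x1,x3,x4}} {{x1,x6},{x1,x5,x6}} {{x2,x3},{x2,x4},{x2,x3,x4},{x2,x4,x5}}
  A25: {{x3},{x1,x3},{x2,x3},{x2,x4},{x3,x4},{x3,x6},{x1,x3,x4},{x2,x3,x4},{x2,x4,x5},{x3,x4,x6}}
  A34: {{x1},{x1,x3},{x1,x4},{x1,x5},{x1,x6},{x1,x3,x4},{x1,x5,x6}} {{x2,x5},{x2,x4,x5}}
  A35: {{x1,x3},{x1,x3,x4}} {{x2,x5},{x2,x4,x5}}
  A45: {{x2},{x2,x3},{x2,x4},{x2,x5},{x2,x3,x4},{x2,x4,x5}} {{x1,x3},{x1,x3,x4}}
  A123: {{x1,x3},{x1,x3,x4}} {{x4,x5},{x2,x4,x5}} {{x5,x6},{x1,x5,x6}}
  A124: {{x1,x3},{x1,x3,x4}} {{x2,x3},{x2,x3,x4}} {{x1,x5,x6}} {{x2,x4,x5}}
  A125: {{x3},{x1,x3},{x2,x3},{x3,x4},{x3,x6},{x1,x3,x4},{x2,x3,x4},{x3,x4,x6}} {{x2,x4,x5}}
  A134: {{x1,x3},{x1,x3,x4}} {{x1,x5},{x1,x5,x6}} {{x2,x5},{x2,x4,x5}}
  A135: {{x1,x3},{x1,x3,x4}} {{x2,x5},{x2,x4,x5}}
  A145: {{x1,x3},{x1,x3,x4}} {{x2,x3},{x2,x3,x4}} {{x2,x5},{x2,x4,x5}}
  A234: {{x1,x3},{x1,x4},{x1,x3,x4}} {{x1,x6},{x1,x5,x6}} {{x2,x4,x5}}
  A235: {{x1,x3},{x1,x3,x4}} {{x2,x4,x5}}
  A245: {{x1,x3},{x1,x3,x4}} {{x2,x3},{x2,x4},{x2,x3,x4},{x2,x4,x5}}
  A345: {{x1,x3},{x1,x3,x4}} {{x2,x5},{x2,x4,x5}}
  A1234: {{x1,x3},{x1,x3,x4}} {{x1,x5,x6}} {{x2,x4,x5}}
  A1235: {{x1,x3},{x1,x3,x4}} {{x2,x4,x5}}
  A1245: {{x1,x3},{x1,x3,x4}} {{x2,x3},{x2,x3,x4}} {{x2,x4,x5}}
  A1345: {{x1,x3},{x1,x3,x4}} {{x2,x5},{x2,x4,x5}}
  A2345: {{x1,x3},{x1,x3,x4}} {{x2,x4,x5}}
  A12345: {{x1,x3},{x1,x3,x4}} {{x2,x4,x5}}
C dims 7,24,26,12; δ0: rk 6, SNF 1^6; δ1: rk 16, SNF 1^16; δ2: rk 10, SNF 1^10
Ȟ^0: (7−6)−0=1 ⇒ Z
Ȟ^1: (24−16)−6=2 ⇒ Z^2
Ȟ^2: (26−10)−16=0 ⇒ 0


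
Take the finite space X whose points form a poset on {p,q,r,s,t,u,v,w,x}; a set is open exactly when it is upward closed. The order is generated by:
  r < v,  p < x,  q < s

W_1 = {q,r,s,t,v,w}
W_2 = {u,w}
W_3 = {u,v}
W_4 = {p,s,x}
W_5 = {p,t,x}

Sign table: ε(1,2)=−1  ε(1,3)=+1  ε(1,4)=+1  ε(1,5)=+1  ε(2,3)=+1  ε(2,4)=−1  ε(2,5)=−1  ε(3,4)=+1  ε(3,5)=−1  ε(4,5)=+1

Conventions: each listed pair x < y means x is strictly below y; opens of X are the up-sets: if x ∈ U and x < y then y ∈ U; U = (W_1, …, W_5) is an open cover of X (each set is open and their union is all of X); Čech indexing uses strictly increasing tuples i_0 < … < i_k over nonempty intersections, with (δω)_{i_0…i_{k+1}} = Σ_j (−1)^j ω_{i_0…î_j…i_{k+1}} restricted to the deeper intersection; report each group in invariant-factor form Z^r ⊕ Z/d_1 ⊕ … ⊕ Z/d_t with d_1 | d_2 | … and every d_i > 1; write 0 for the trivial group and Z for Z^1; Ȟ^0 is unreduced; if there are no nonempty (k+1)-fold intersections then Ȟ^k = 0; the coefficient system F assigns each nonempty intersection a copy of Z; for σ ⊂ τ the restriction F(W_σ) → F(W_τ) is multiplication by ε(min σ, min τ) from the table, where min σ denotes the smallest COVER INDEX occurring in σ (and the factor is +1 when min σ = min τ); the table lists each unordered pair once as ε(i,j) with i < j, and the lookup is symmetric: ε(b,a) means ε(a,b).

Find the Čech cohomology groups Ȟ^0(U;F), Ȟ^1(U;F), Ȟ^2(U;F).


Ȟ^0(U;F) ≅ 0, Ȟ^1(U;F) ≅ Z ⊕ Z/2, Ȟ^2(U;F) ≅ 0

intersection data:
  W12={w} W13={v} W14={s} W15={t} W23={u} W45={p,x}
C dims 5,6; δ0: rk 5, SNF 1^4·2
Ȟ^0 = (5 − 5) − 0 = 0, so Ȟ^0 ≅ 0
Ȟ^1 = (6 − 0) − 5 = 1 plus torsion [2], so Ȟ^1 ≅ Z ⊕ Z/2
Ȟ^2 = (0 − 0) − 0 = 0, so Ȟ^2 ≅ 0


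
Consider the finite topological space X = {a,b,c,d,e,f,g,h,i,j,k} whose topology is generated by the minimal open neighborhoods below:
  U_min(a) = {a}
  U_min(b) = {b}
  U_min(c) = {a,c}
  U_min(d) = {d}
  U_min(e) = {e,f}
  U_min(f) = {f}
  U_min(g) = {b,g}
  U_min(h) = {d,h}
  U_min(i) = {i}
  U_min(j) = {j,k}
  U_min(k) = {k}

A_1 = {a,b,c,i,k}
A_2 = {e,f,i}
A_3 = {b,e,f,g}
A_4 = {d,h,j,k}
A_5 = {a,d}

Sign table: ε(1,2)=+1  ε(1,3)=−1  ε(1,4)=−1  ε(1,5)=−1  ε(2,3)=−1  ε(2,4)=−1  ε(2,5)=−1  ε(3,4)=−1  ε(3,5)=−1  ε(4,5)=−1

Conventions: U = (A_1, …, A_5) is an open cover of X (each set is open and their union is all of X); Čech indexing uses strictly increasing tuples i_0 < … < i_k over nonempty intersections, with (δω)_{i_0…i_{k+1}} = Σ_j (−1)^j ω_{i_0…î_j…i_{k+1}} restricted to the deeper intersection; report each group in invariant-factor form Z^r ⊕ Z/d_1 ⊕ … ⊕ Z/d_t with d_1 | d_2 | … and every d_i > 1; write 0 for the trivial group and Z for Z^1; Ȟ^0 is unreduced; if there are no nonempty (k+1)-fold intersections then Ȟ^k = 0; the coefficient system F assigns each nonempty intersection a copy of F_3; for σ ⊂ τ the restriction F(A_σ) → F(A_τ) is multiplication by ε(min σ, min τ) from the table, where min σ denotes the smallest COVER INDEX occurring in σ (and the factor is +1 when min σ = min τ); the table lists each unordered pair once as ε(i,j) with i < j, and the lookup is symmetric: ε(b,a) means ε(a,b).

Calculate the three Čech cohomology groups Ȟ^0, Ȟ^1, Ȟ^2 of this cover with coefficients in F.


nerve of the cover:
  A12={i} A13={b} A14={k} A15={a} A23={e,f} A45={d}
C dims 5,6; δ0: rk_F3 5
Ȟ^0 = (5 − 5) − 0 = 0, so Ȟ^0 ≅ 0
Ȟ^1 = (6 − 0) − 5 = 1, so Ȟ^1 ≅ Z/3
Ȟ^2 = (0 − 0) − 0 = 0, so Ȟ^2 ≅ 0

Ȟ^0 ≅ 0,  Ȟ^1 ≅ Z/3,  Ȟ^2 ≅ 0


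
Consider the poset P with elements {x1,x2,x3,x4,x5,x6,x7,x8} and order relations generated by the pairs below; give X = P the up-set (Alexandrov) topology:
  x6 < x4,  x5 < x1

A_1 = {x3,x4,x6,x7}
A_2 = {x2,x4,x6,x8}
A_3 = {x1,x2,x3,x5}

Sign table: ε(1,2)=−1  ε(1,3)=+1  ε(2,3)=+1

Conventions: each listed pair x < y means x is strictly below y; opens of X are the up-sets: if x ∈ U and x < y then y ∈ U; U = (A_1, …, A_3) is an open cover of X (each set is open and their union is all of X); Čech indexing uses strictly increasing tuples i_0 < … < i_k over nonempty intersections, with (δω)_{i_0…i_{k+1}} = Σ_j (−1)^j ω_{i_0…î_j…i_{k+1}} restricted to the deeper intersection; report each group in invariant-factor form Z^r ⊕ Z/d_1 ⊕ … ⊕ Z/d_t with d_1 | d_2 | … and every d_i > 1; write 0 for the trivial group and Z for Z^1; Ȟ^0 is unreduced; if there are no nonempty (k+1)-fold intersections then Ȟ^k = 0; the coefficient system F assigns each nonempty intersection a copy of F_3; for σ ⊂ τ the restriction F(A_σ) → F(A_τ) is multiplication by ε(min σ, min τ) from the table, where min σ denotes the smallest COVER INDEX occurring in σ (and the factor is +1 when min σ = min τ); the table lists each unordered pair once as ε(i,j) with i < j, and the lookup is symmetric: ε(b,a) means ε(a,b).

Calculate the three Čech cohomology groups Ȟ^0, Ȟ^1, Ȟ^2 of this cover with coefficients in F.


cover nerve:
  A12={x4,x6} A13={x3} A23={x2}
C dims 3,3; δ0: rk_F3 3
Ȟ^0: (3−3)−0=0 ⇒ 0
Ȟ^1: (3−0)−3=0 ⇒ 0
Ȟ^2: (0−0)−0=0 ⇒ 0

Ȟ^0(U;F) ≅ 0,  Ȟ^1(U;F) ≅ 0,  Ȟ^2(U;F) ≅ 0


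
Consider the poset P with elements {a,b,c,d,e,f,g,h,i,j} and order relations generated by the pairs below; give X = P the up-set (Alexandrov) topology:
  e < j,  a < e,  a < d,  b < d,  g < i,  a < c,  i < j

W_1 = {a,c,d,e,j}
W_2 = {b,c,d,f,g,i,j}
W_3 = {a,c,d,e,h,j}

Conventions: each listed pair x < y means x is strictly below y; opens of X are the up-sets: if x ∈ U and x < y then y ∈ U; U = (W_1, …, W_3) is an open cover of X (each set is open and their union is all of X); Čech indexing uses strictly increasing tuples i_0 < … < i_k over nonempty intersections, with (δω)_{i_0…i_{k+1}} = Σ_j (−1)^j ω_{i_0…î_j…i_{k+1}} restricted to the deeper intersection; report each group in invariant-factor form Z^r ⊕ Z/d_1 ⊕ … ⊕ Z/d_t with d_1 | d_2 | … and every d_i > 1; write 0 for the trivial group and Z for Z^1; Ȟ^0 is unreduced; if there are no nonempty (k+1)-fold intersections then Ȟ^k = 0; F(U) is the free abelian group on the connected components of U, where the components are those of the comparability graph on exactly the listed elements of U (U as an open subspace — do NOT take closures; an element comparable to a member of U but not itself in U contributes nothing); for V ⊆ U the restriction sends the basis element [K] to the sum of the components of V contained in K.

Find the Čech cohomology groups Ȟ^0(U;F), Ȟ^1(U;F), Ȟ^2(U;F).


Ȟ^0(U;F) ≅ Z^3,  Ȟ^1(U;F) ≅ 0,  Ȟ^2(U;F) ≅ 0

cover nerve:
  W12={c,d,j} W13={a,c,d,e,j} W23={c,d,j}
  W123={c,d,j}
components per intersection:
  W1: {a,c,d,e,j}
  W2: {b,d} {c} {f} {g,i,j}
  W3: {a,c,d,e,j} {h}
  W12: {c} {d} {j}
  W13: {a,c,d,e,j}
  W23: {c} {d} {j}
  W123: {c} {d} {j}
C dims 7,7,3; δ0: rk 4, SNF 1^4; δ1: rk 3, SNF 1^3
Ȟ^0: (7−4)−0=3 ⇒ Z^3
Ȟ^1: (7−3)−4=0 ⇒ 0
Ȟ^2: (3−0)−3=0 ⇒ 0


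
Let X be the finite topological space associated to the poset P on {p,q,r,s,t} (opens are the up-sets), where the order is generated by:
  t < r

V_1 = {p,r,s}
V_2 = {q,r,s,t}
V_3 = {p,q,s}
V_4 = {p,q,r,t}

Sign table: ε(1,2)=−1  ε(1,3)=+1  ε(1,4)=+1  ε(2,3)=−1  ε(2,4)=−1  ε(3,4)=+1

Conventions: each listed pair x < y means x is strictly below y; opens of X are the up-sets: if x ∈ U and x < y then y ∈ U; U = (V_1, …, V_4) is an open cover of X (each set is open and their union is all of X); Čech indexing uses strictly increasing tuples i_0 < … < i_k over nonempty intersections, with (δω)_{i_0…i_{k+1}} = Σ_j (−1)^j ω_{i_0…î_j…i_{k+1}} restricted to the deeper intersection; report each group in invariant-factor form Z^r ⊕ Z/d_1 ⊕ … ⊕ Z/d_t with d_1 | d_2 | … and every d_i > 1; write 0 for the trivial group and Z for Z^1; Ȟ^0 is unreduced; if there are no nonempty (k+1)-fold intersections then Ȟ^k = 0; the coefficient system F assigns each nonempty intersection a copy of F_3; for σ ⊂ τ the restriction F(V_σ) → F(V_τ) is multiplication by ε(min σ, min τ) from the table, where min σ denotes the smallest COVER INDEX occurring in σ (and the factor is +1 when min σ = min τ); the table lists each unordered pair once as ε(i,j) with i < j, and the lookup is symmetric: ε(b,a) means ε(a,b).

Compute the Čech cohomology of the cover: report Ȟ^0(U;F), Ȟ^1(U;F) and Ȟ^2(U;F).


nerve of the cover:
  V12={r,s} V13={p,s} V14={p,r} V23={q,s} V24={q,r,t} V34={p,q}
  V123={s} V124={r} V134={p} V234={q}
C dims 4,6,4; δ0: rk_F3 3; δ1: rk_F3 3
Ȟ^0 = (4 − 3) − 0 = 1, so Ȟ^0 ≅ Z/3
Ȟ^1 = (6 − 3) − 3 = 0, so Ȟ^1 ≅ 0
Ȟ^2 = (4 − 0) − 3 = 1, so Ȟ^2 ≅ Z/3

Ȟ^0 ≅ Z/3; Ȟ^1 ≅ 0; Ȟ^2 ≅ Z/3


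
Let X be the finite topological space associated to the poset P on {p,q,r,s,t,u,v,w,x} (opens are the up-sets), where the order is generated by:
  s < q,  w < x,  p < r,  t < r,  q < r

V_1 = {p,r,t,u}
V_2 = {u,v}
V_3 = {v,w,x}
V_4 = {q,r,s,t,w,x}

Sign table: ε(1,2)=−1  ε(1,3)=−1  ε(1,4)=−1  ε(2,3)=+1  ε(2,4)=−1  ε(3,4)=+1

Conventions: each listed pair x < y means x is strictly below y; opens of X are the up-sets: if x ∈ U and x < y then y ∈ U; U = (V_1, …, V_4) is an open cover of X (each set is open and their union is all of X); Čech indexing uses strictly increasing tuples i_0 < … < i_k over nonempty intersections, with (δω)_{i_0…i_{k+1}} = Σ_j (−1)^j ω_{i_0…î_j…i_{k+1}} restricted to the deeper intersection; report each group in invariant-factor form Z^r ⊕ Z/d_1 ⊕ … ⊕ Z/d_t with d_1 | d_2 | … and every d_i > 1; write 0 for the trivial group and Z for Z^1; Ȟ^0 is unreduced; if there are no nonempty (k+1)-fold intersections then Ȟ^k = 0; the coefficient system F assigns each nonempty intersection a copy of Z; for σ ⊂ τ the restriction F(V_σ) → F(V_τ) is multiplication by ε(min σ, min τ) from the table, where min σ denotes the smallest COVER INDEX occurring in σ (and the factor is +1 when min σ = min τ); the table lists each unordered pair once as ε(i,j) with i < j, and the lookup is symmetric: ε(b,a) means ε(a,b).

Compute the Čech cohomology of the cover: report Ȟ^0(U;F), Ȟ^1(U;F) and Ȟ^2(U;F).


Ȟ^0 = Z,  Ȟ^1 = Z,  Ȟ^2 = 0

intersection data:
  V12={u} V14={r,t} V23={v} V34={w,x}
C dims 4,4; δ0: rk 3, SNF 1^3
Ȟ^0 = (4 − 3) − 0 = 1, so Ȟ^0 ≅ Z
Ȟ^1 = (4 − 0) − 3 = 1, so Ȟ^1 ≅ Z
Ȟ^2 = (0 − 0) − 0 = 0, so Ȟ^2 ≅ 0


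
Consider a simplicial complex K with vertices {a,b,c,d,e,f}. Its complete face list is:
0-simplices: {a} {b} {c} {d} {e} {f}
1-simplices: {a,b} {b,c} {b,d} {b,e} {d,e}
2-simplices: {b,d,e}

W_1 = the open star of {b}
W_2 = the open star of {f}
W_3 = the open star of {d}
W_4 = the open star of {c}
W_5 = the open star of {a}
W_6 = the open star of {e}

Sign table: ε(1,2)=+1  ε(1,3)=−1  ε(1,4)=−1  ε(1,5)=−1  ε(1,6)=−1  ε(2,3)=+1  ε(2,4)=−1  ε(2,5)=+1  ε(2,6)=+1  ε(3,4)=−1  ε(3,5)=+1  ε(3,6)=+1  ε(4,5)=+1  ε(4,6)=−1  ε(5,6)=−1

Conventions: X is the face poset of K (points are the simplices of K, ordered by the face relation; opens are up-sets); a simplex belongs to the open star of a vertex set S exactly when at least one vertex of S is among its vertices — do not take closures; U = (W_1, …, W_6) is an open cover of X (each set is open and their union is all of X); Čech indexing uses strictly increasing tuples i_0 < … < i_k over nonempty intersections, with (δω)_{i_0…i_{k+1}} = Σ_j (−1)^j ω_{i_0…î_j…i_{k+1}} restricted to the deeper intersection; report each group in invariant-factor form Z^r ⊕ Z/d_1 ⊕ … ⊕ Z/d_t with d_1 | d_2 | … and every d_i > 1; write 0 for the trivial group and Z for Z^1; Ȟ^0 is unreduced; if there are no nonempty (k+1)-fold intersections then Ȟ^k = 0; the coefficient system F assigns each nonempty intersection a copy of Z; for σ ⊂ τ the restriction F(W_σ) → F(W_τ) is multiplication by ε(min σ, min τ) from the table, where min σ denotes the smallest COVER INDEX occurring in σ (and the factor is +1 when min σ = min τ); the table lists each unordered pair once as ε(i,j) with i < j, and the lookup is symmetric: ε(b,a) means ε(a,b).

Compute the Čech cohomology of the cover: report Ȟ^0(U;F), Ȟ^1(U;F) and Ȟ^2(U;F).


Ȟ^0 ≅ Z^2; Ȟ^1 ≅ 0; Ȟ^2 ≅ 0

nerve of the cover:
  W1={{b},{a,b},{b,c},{b,d},{b,e},{b,d,e}} W2={{f}} W3={{d},{b,d},{d,e},{b,d,e}} W4={{c},{b,c}} W5={{a},{a,b}} W6={{e},{b,e},{d,e},{b,d,e}}
  W13={{b,d},{b,d,e}} W14={{b,c}} W15={{a,b}} W16={{b,e},{b,d,e}} W36={{d,e},{b,d,e}}
  W136={{b,d,e}}
C dims 6,5,1; δ0: rk 4, SNF 1^4; δ1: rk 1, SNF 1^1
Ȟ^0 = (6 − 4) − 0 = 2, so Ȟ^0 ≅ Z^2
Ȟ^1 = (5 − 1) − 4 = 0, so Ȟ^1 ≅ 0
Ȟ^2 = (1 − 0) − 1 = 0, so Ȟ^2 ≅ 0


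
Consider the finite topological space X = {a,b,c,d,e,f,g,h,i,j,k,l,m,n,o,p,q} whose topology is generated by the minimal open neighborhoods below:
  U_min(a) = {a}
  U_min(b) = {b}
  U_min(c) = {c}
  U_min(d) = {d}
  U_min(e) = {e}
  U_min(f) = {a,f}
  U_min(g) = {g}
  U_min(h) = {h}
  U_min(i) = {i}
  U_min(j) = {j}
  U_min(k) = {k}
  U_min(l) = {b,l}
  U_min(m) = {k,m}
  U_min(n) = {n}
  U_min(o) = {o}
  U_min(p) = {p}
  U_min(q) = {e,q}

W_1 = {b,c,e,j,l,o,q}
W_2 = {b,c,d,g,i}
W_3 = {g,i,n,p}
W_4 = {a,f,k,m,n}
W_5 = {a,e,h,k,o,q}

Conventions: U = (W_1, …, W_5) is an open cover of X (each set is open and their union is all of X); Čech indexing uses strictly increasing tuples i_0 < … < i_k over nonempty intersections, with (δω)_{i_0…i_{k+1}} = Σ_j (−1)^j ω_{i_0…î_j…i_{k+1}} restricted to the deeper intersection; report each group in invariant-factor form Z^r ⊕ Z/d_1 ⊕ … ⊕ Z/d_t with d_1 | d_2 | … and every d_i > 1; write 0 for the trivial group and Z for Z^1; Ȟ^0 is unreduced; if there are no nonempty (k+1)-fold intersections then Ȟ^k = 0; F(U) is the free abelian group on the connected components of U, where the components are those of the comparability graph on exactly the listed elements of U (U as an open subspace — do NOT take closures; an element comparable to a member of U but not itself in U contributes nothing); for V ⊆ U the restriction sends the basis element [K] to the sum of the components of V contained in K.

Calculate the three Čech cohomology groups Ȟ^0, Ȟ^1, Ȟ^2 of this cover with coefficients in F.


intersection data:
  W12={b,c} W15={e,o,q} W23={g,i} W34={n} W45={a,k}
components per intersection:
  W1: {b,l} {c} {e,q} {j} {o}
  W2: {b} {c} {d} {g} {i}
  W3: {g} {i} {n} {p}
  W4: {a,f} {k,m} {n}
  W5: {a} {e,q} {h} {k} {o}
  W12: {b} {c}
  W15: {e,q} {o}
  W23: {g} {i}
  W34: {n}
  W45: {a} {k}
C dims 22,9; δ0: rk 9, SNF 1^9
Ȟ^0 = (22 − 9) − 0 = 13, so Ȟ^0 ≅ Z^13
Ȟ^1 = (9 − 0) − 9 = 0, so Ȟ^1 ≅ 0
Ȟ^2 = (0 − 0) − 0 = 0, so Ȟ^2 ≅ 0

Ȟ^0 = Z^13, Ȟ^1 = 0, Ȟ^2 = 0


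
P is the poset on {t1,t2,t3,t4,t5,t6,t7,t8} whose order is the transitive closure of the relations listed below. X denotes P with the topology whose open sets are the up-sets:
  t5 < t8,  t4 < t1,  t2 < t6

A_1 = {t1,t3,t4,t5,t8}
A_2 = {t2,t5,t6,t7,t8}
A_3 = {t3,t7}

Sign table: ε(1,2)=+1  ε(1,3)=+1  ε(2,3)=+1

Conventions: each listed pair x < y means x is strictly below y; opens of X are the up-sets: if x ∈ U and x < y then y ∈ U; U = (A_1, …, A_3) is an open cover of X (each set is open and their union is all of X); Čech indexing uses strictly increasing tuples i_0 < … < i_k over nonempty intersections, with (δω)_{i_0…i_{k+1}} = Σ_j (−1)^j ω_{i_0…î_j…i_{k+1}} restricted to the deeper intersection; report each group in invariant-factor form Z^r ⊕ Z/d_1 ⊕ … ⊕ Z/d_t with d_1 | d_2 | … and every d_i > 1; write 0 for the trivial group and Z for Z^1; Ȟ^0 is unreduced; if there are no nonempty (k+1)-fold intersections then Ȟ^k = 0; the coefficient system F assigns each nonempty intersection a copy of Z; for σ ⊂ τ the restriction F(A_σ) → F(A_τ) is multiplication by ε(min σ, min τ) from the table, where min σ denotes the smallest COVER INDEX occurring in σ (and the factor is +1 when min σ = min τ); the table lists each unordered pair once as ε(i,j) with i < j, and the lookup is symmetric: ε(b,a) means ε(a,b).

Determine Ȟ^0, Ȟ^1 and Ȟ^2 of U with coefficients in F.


nerve of the cover:
  A12={t5,t8} A13={t3} A23={t7}
C dims 3,3; δ0: rk 2, SNF 1^2
Ȟ^0 = (3 − 2) − 0 = 1, so Ȟ^0 ≅ Z
Ȟ^1 = (3 − 0) − 2 = 1, so Ȟ^1 ≅ Z
Ȟ^2 = (0 − 0) − 0 = 0, so Ȟ^2 ≅ 0

Ȟ^0 ≅ Z, Ȟ^1 ≅ Z, Ȟ^2 ≅ 0
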